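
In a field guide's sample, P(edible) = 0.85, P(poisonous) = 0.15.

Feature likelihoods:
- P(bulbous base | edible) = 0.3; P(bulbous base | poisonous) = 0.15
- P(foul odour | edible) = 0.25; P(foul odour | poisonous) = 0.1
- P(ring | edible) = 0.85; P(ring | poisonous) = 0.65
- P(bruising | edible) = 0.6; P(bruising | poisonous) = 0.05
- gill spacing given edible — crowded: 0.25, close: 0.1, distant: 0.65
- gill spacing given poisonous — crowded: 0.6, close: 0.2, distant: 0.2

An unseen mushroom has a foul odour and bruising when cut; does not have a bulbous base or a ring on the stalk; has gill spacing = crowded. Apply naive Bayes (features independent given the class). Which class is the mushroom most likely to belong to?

edible

edible: 0.85 × (1−0.3) × 0.25 × (1−0.85) × 0.6 × 0.25 = 0.003346875
poisonous: 0.15 × (1−0.15) × 0.1 × (1−0.65) × 0.05 × 0.6 = 0.000133875
Highest score → edible.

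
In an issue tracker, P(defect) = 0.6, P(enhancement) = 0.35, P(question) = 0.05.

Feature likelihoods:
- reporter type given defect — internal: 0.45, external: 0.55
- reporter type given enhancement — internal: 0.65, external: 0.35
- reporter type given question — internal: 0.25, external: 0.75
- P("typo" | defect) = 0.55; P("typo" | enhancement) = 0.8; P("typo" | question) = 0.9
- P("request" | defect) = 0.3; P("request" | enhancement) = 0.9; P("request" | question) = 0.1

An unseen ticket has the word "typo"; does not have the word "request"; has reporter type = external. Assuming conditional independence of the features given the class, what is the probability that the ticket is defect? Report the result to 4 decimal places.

defect: 0.6 × 0.55 × 0.55 × (1−0.3) = 0.12705
enhancement: 0.35 × 0.35 × 0.8 × (1−0.9) = 0.0098
question: 0.05 × 0.75 × 0.9 × (1−0.1) = 0.030375
P(defect | x) = 0.12705 / 0.167225 ≈ 0.7598

0.7598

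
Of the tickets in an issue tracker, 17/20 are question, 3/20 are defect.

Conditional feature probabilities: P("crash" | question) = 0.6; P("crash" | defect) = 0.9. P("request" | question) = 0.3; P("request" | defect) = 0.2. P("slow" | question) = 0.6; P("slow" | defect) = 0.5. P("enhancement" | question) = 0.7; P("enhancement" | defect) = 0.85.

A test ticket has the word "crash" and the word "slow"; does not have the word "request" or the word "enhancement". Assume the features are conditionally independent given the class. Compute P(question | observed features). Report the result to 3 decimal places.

0.888

question: 0.85 × 0.6 × (1−0.3) × 0.6 × (1−0.7) = 0.06426
defect: 0.15 × 0.9 × (1−0.2) × 0.5 × (1−0.85) = 0.0081
P(question | x) = 0.06426 / 0.07236 ≈ 0.888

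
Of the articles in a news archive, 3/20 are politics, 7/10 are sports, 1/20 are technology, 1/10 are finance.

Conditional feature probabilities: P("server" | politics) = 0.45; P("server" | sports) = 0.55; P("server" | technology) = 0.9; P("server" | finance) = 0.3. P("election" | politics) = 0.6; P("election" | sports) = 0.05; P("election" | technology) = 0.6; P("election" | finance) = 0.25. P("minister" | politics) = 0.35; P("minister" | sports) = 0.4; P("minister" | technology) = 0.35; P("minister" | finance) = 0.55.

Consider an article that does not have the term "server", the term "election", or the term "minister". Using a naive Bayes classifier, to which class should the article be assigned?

sports

politics: 0.15 × (1−0.45) × (1−0.6) × (1−0.35) = 0.02145
sports: 0.7 × (1−0.55) × (1−0.05) × (1−0.4) = 0.17955
technology: 0.05 × (1−0.9) × (1−0.6) × (1−0.35) = 0.0013
finance: 0.1 × (1−0.3) × (1−0.25) × (1−0.55) = 0.023625
Highest score → sports.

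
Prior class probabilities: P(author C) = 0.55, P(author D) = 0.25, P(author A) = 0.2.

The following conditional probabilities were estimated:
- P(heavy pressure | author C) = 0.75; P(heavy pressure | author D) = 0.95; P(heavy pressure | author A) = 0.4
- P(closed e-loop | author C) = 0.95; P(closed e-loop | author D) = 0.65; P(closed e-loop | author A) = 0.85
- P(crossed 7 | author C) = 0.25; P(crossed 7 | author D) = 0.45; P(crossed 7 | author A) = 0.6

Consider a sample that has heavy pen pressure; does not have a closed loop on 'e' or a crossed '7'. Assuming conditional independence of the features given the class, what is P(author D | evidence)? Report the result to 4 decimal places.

0.6928

author C: 0.55 × 0.75 × (1−0.95) × (1−0.25) = 0.01546875
author D: 0.25 × 0.95 × (1−0.65) × (1−0.45) = 0.04571875
author A: 0.2 × 0.4 × (1−0.85) × (1−0.6) = 0.0048
P(author D | x) = 0.04571875 / 0.0659875 ≈ 0.6928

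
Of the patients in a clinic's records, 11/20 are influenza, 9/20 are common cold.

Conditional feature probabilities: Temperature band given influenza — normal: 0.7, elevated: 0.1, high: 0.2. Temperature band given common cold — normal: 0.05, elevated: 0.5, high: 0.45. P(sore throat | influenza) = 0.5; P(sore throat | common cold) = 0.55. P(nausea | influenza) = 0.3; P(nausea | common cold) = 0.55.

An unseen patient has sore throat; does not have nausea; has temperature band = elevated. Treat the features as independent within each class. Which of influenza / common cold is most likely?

common cold

influenza: 0.55 × 0.1 × 0.5 × (1−0.3) = 0.01925
common cold: 0.45 × 0.5 × 0.55 × (1−0.55) = 0.0556875
Highest score → common cold.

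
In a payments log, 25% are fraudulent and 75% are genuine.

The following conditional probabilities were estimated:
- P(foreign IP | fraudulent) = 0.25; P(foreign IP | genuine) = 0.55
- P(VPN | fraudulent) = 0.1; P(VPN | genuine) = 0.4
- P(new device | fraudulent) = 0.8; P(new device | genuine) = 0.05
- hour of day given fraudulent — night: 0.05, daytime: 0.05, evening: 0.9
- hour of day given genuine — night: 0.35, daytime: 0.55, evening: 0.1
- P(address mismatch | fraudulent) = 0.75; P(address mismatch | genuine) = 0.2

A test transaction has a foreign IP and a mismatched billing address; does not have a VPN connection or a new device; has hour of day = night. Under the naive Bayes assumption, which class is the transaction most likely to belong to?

fraudulent: 0.25 × 0.25 × (1−0.1) × (1−0.8) × 0.05 × 0.75 = 0.000421875
genuine: 0.75 × 0.55 × (1−0.4) × (1−0.05) × 0.35 × 0.2 = 0.01645875
Highest score → genuine.

genuine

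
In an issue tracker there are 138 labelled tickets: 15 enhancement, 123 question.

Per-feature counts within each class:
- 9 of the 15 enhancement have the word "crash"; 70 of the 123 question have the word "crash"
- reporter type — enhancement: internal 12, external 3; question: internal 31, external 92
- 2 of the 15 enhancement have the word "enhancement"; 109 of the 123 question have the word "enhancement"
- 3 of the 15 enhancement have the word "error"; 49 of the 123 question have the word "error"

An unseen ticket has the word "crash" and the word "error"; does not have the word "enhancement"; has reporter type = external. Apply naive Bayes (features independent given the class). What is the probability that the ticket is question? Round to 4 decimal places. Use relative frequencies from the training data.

enhancement: (15/138) × (9/15) × (3/15) × (13/15) × (3/15) ≈ 0.00226087
question: (123/138) × (70/123) × (92/123) × (14/123) × (49/123) ≈ 0.0172035
P(question | x) = 0.0172035 / 0.01946437 ≈ 0.8838

0.8838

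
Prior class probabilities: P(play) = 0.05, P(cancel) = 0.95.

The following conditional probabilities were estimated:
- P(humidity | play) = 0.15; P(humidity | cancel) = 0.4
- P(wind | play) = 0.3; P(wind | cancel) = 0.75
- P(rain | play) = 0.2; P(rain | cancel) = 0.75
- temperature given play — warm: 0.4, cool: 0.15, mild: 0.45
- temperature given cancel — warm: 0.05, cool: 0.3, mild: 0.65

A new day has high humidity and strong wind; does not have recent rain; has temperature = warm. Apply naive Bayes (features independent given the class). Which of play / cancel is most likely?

play: 0.05 × 0.15 × 0.3 × (1−0.2) × 0.4 = 0.00072
cancel: 0.95 × 0.4 × 0.75 × (1−0.75) × 0.05 = 0.0035625
Highest score → cancel.

cancel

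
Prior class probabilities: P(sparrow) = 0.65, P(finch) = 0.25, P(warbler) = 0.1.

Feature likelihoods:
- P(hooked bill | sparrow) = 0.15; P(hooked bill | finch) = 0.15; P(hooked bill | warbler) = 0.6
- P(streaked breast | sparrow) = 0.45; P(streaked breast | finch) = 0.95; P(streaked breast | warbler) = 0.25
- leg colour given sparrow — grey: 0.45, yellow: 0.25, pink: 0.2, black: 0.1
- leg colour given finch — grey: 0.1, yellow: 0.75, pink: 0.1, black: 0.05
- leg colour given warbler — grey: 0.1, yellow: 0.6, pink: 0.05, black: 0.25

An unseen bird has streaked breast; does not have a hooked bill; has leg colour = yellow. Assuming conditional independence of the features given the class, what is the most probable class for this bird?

sparrow: 0.65 × (1−0.15) × 0.45 × 0.25 = 0.06215625
finch: 0.25 × (1−0.15) × 0.95 × 0.75 = 0.15140625
warbler: 0.1 × (1−0.6) × 0.25 × 0.6 = 0.006
Highest score → finch.

finch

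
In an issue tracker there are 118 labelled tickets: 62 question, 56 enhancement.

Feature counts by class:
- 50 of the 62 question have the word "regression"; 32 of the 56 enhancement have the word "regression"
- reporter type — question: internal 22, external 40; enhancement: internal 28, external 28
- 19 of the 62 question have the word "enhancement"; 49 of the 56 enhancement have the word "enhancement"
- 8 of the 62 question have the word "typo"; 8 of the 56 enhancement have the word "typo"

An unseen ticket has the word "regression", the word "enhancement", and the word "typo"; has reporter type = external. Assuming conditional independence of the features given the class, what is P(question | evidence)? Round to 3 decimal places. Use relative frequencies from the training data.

0.389

question: (62/118) × (50/62) × (40/62) × (19/62) × (8/62) ≈ 0.0108098
enhancement: (56/118) × (32/56) × (28/56) × (49/56) × (8/56) ≈ 0.0169492
P(question | x) = 0.0108098 / 0.027759 ≈ 0.389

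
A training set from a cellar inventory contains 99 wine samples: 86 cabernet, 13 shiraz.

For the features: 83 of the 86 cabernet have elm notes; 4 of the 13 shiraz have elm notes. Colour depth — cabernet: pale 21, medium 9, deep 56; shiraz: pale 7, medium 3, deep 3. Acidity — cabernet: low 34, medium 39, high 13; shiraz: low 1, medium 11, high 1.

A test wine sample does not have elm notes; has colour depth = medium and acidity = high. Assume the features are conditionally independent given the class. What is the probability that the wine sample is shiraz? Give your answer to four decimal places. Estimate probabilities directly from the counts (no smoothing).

0.7710

cabernet: (86/99) × (3/86) × (9/86) × (13/86) ≈ 0.000479375
shiraz: (13/99) × (9/13) × (3/13) × (1/13) ≈ 0.00161377
P(shiraz | x) = 0.00161377 / 0.002093145 ≈ 0.7710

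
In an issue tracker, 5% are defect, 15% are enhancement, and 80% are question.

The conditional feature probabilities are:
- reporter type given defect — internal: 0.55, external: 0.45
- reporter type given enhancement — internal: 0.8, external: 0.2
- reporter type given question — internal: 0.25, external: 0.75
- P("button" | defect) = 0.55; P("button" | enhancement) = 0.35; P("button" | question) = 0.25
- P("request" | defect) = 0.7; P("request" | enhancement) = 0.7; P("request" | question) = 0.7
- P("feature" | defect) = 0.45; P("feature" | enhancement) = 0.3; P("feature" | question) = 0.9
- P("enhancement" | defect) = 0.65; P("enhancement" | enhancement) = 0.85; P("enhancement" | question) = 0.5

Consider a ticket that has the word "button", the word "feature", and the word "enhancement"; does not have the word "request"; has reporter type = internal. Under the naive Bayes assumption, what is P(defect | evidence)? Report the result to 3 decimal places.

defect: 0.05 × 0.55 × 0.55 × (1−0.7) × 0.45 × 0.65 = 0.00132721875
enhancement: 0.15 × 0.8 × 0.35 × (1−0.7) × 0.3 × 0.85 = 0.003213
question: 0.8 × 0.25 × 0.25 × (1−0.7) × 0.9 × 0.5 = 0.00675
P(defect | x) = 0.00132721875 / 0.01129021875 ≈ 0.118

0.118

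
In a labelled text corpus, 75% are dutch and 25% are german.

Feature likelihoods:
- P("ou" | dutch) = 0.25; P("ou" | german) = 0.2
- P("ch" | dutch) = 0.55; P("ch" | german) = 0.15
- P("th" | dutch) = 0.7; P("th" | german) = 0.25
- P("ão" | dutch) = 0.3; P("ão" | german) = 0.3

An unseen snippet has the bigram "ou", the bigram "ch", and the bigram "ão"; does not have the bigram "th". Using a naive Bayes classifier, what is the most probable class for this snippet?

dutch: 0.75 × 0.25 × 0.55 × (1−0.7) × 0.3 = 0.00928125
german: 0.25 × 0.2 × 0.15 × (1−0.25) × 0.3 = 0.0016875
Highest score → dutch.

dutch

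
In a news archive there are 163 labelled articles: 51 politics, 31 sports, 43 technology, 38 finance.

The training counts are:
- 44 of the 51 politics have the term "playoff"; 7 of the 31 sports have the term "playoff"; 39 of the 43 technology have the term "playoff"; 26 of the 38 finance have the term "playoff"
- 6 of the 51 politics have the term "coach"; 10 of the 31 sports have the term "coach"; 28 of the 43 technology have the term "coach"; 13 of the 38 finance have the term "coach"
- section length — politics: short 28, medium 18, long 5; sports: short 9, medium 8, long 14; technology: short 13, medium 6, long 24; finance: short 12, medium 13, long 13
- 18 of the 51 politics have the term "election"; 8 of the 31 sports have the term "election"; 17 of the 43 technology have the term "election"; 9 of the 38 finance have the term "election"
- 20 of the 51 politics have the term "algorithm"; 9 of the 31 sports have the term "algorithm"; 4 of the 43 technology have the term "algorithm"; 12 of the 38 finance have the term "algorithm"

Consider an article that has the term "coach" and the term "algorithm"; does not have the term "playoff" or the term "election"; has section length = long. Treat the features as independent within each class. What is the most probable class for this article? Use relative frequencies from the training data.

sports

politics: (51/163) × (7/51) × (6/51) × (5/51) × (33/51) × (20/51) ≈ 0.000125688
sports: (31/163) × (24/31) × (10/31) × (14/31) × (23/31) × (9/31) ≈ 0.00462035
technology: (43/163) × (4/43) × (28/43) × (24/43) × (26/43) × (4/43) ≈ 0.00050165
finance: (38/163) × (12/38) × (13/38) × (13/38) × (29/38) × (12/38) ≈ 0.00207647
Highest score → sports.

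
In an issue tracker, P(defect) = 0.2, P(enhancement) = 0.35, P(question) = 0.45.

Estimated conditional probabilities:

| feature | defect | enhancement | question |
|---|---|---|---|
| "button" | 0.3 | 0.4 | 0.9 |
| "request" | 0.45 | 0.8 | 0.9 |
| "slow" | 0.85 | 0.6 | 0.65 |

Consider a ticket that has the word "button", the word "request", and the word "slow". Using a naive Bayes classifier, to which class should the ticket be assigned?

question

defect: 0.2 × 0.3 × 0.45 × 0.85 = 0.02295
enhancement: 0.35 × 0.4 × 0.8 × 0.6 = 0.0672
question: 0.45 × 0.9 × 0.9 × 0.65 = 0.236925
Highest score → question.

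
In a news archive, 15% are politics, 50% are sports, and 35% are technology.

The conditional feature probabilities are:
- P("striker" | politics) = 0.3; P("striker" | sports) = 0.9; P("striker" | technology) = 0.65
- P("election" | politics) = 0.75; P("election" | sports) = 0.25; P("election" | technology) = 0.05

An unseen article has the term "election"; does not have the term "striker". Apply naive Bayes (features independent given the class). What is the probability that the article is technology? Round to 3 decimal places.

0.063

politics: 0.15 × (1−0.3) × 0.75 = 0.07875
sports: 0.5 × (1−0.9) × 0.25 = 0.0125
technology: 0.35 × (1−0.65) × 0.05 = 0.006125
P(technology | x) = 0.006125 / 0.097375 ≈ 0.063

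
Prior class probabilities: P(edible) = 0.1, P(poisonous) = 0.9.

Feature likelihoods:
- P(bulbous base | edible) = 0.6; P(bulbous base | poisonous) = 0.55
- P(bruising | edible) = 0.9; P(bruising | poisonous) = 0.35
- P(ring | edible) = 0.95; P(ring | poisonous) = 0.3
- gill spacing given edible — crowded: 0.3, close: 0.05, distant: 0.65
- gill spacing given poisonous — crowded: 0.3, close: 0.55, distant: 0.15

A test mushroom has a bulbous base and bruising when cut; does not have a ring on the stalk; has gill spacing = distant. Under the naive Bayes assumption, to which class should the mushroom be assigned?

poisonous

edible: 0.1 × 0.6 × 0.9 × (1−0.95) × 0.65 = 0.001755
poisonous: 0.9 × 0.55 × 0.35 × (1−0.3) × 0.15 = 0.01819125
Highest score → poisonous.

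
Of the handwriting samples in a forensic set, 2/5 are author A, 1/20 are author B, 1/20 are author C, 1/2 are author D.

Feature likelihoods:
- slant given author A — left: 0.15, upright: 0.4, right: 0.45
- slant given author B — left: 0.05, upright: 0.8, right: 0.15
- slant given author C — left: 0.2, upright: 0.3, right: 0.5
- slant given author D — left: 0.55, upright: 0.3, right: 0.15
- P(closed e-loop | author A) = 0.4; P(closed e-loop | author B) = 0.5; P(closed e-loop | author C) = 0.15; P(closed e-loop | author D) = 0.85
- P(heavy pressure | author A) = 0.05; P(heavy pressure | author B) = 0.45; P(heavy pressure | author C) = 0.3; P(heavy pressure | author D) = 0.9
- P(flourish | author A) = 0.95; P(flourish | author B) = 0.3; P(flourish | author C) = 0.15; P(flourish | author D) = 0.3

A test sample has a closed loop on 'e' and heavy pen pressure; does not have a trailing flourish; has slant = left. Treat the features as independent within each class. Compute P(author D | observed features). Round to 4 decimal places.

0.9944

author A: 0.4 × 0.15 × 0.4 × 0.05 × (1−0.95) = 0.00006
author B: 0.05 × 0.05 × 0.5 × 0.45 × (1−0.3) = 0.00039375
author C: 0.05 × 0.2 × 0.15 × 0.3 × (1−0.15) = 0.0003825
author D: 0.5 × 0.55 × 0.85 × 0.9 × (1−0.3) = 0.1472625
P(author D | x) = 0.1472625 / 0.14809875 ≈ 0.9944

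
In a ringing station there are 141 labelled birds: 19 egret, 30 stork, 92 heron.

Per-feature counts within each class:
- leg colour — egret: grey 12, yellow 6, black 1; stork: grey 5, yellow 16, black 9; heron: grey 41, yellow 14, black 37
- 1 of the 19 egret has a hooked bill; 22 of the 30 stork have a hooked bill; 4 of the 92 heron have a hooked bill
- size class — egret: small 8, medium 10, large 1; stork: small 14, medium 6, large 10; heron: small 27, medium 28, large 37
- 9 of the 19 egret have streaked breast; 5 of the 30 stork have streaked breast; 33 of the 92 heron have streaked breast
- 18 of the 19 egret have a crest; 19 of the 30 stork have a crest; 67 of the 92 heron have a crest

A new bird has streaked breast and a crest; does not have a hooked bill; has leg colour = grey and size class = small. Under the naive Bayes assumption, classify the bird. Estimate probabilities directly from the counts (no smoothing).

egret: (19/141) × (12/19) × (18/19) × (8/19) × (9/19) × (18/19) ≈ 0.0152344
stork: (30/141) × (5/30) × (8/30) × (14/30) × (5/30) × (19/30) ≈ 0.000465809
heron: (92/141) × (41/92) × (88/92) × (27/92) × (33/92) × (67/92) ≈ 0.021323
Highest score → heron.

heron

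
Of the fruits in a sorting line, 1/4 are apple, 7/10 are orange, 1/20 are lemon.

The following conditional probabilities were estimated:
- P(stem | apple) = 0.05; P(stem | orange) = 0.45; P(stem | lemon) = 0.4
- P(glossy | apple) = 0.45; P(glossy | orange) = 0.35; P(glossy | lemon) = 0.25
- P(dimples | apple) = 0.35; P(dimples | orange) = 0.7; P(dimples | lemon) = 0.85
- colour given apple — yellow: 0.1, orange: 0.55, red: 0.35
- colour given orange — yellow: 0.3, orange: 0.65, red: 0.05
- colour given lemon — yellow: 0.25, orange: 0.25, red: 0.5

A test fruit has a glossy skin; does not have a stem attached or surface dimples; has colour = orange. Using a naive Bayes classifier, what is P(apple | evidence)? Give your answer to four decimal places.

apple: 0.25 × (1−0.05) × 0.45 × (1−0.35) × 0.55 = 0.0382078125
orange: 0.7 × (1−0.45) × 0.35 × (1−0.7) × 0.65 = 0.02627625
lemon: 0.05 × (1−0.4) × 0.25 × (1−0.85) × 0.25 = 0.00028125
P(apple | x) = 0.0382078125 / 0.0647653125 ≈ 0.5899

0.5899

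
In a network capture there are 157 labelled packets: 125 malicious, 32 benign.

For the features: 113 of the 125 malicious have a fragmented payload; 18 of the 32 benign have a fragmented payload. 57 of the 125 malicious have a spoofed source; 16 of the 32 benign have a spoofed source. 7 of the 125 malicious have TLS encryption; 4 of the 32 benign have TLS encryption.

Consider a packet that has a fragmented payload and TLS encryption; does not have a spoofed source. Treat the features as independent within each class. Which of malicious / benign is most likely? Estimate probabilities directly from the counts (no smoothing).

malicious

malicious: (125/157) × (113/125) × (68/125) × (7/125) ≈ 0.0219263
benign: (32/157) × (18/32) × (16/32) × (4/32) ≈ 0.00716561
Highest score → malicious.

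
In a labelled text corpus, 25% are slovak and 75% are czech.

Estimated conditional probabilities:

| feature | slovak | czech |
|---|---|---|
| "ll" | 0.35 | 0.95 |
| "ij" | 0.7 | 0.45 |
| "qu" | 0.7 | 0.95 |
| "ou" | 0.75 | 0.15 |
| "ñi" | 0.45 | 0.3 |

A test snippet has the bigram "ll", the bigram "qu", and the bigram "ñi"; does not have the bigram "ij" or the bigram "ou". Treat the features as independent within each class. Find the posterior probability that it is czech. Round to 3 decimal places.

0.979

slovak: 0.25 × 0.35 × (1−0.7) × 0.7 × (1−0.75) × 0.45 = 0.0020671875
czech: 0.75 × 0.95 × (1−0.45) × 0.95 × (1−0.15) × 0.3 = 0.09493171875
P(czech | x) = 0.09493171875 / 0.09699890625 ≈ 0.979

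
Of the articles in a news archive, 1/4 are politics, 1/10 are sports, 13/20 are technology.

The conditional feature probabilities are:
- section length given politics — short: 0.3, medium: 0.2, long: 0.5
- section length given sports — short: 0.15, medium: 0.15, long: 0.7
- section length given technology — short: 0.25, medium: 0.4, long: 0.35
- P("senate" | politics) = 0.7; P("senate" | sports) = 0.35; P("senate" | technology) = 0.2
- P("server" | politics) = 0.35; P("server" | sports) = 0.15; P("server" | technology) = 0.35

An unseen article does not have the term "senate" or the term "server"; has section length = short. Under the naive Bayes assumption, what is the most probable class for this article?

politics: 0.25 × 0.3 × (1−0.7) × (1−0.35) = 0.014625
sports: 0.1 × 0.15 × (1−0.35) × (1−0.15) = 0.0082875
technology: 0.65 × 0.25 × (1−0.2) × (1−0.35) = 0.0845
Highest score → technology.

technology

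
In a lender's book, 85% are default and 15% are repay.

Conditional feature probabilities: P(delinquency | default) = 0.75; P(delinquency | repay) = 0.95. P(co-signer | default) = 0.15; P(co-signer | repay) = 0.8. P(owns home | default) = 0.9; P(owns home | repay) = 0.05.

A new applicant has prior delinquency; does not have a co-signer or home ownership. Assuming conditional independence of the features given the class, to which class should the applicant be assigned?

default: 0.85 × 0.75 × (1−0.15) × (1−0.9) = 0.0541875
repay: 0.15 × 0.95 × (1−0.8) × (1−0.05) = 0.027075
Highest score → default.

default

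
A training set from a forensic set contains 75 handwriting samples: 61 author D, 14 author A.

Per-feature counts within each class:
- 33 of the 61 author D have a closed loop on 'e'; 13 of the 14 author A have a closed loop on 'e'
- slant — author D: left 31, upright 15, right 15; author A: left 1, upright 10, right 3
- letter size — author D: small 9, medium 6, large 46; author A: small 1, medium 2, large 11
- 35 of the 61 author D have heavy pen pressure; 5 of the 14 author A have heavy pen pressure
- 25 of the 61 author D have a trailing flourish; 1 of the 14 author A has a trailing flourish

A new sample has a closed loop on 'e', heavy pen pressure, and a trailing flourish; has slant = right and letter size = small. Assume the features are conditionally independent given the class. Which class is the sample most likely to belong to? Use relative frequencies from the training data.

author D: (61/75) × (33/61) × (15/61) × (9/61) × (35/61) × (25/61) ≈ 0.00375383
author A: (14/75) × (13/14) × (3/14) × (1/14) × (5/14) × (1/14) ≈ 0.0000676801
Highest score → author D.

author D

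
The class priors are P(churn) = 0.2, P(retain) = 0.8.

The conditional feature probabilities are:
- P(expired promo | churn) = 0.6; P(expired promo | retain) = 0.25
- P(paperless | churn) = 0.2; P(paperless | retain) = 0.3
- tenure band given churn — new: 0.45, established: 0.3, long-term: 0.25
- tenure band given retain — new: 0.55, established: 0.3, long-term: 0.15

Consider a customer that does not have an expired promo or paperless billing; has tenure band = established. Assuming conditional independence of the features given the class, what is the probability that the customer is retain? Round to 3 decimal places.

churn: 0.2 × (1−0.6) × (1−0.2) × 0.3 = 0.0192
retain: 0.8 × (1−0.25) × (1−0.3) × 0.3 = 0.126
P(retain | x) = 0.126 / 0.1452 ≈ 0.868

0.868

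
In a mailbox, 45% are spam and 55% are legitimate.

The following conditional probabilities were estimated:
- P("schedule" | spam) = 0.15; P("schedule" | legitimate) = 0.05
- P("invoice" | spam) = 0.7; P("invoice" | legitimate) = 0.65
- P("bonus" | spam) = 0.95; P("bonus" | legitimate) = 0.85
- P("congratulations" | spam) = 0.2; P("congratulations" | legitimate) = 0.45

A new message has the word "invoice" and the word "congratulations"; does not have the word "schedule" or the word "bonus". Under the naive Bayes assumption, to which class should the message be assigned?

spam: 0.45 × (1−0.15) × 0.7 × (1−0.95) × 0.2 = 0.0026775
legitimate: 0.55 × (1−0.05) × 0.65 × (1−0.85) × 0.45 = 0.0229246875
Highest score → legitimate.

legitimate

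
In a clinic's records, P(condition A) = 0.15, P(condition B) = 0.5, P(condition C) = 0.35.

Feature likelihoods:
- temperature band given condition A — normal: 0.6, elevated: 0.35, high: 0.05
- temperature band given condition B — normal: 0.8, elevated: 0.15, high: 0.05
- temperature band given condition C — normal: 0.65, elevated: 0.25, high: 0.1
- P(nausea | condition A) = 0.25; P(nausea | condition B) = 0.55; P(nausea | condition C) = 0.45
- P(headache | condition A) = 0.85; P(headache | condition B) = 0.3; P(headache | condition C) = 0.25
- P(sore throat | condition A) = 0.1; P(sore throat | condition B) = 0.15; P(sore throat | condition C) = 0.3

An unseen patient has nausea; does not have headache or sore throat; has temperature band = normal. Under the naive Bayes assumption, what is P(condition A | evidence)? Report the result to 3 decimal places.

0.016

condition A: 0.15 × 0.6 × 0.25 × (1−0.85) × (1−0.1) = 0.0030375
condition B: 0.5 × 0.8 × 0.55 × (1−0.3) × (1−0.15) = 0.1309
condition C: 0.35 × 0.65 × 0.45 × (1−0.25) × (1−0.3) = 0.053746875
P(condition A | x) = 0.0030375 / 0.187684375 ≈ 0.016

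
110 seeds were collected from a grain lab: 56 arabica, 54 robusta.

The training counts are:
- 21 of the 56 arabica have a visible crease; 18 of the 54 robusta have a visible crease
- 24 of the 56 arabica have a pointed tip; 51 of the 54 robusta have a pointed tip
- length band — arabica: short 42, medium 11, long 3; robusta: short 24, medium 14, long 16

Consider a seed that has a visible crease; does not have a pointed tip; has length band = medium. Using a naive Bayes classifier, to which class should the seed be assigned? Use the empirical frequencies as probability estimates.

arabica: (56/110) × (21/56) × (32/56) × (11/56) ≈ 0.0214286
robusta: (54/110) × (18/54) × (3/54) × (14/54) ≈ 0.0023569
Highest score → arabica.

arabica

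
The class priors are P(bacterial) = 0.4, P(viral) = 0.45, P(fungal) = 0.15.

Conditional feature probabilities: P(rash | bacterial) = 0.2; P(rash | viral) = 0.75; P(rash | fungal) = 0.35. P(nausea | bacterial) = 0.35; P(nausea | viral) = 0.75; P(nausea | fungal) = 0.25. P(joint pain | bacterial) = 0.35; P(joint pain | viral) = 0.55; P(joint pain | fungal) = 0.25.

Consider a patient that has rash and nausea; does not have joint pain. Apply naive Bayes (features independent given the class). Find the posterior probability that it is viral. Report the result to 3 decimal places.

0.802

bacterial: 0.4 × 0.2 × 0.35 × (1−0.35) = 0.0182
viral: 0.45 × 0.75 × 0.75 × (1−0.55) = 0.11390625
fungal: 0.15 × 0.35 × 0.25 × (1−0.25) = 0.00984375
P(viral | x) = 0.11390625 / 0.14195 ≈ 0.802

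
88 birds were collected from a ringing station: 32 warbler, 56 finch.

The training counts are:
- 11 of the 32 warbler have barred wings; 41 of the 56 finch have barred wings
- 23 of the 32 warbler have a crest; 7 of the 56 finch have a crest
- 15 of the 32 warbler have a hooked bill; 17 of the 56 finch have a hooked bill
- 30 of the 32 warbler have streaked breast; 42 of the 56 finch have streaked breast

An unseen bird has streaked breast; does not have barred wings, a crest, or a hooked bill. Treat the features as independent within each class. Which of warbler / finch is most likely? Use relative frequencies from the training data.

warbler: (32/88) × (21/32) × (9/32) × (17/32) × (30/32) ≈ 0.0334272
finch: (56/88) × (15/56) × (49/56) × (39/56) × (42/56) ≈ 0.0779031
Highest score → finch.

finch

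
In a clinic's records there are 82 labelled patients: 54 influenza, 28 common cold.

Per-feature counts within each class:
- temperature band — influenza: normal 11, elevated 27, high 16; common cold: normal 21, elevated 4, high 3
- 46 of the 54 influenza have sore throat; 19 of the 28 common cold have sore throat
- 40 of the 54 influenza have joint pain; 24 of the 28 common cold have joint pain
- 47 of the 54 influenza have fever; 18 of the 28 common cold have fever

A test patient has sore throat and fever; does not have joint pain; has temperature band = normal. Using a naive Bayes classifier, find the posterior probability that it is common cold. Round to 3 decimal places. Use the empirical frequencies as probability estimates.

influenza: (54/82) × (11/54) × (46/54) × (14/54) × (47/54) ≈ 0.0257858
common cold: (28/82) × (21/28) × (19/28) × (4/28) × (18/28) ≈ 0.0159594
P(common cold | x) = 0.0159594 / 0.0417452 ≈ 0.382

0.382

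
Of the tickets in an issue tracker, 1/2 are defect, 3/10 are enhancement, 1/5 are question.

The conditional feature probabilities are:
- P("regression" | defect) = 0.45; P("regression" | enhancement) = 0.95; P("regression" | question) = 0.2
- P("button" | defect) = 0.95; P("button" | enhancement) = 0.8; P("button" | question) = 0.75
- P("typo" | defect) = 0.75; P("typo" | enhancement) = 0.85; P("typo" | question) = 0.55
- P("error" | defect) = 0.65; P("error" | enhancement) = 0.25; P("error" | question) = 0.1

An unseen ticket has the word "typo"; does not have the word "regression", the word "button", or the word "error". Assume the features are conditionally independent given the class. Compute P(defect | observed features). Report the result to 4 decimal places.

defect: 0.5 × (1−0.45) × (1−0.95) × 0.75 × (1−0.65) = 0.003609375
enhancement: 0.3 × (1−0.95) × (1−0.8) × 0.85 × (1−0.25) = 0.0019125
question: 0.2 × (1−0.2) × (1−0.75) × 0.55 × (1−0.1) = 0.0198
P(defect | x) = 0.003609375 / 0.025321875 ≈ 0.1425

0.1425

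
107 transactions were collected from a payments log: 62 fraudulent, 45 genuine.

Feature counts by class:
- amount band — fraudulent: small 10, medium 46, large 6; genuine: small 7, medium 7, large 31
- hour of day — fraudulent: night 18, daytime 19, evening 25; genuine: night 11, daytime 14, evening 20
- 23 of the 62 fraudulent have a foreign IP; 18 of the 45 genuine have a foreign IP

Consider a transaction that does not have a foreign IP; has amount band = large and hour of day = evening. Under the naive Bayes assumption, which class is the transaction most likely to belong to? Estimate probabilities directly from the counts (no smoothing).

genuine

fraudulent: (62/107) × (6/62) × (25/62) × (39/62) ≈ 0.0142229
genuine: (45/107) × (31/45) × (20/45) × (27/45) ≈ 0.0772586
Highest score → genuine.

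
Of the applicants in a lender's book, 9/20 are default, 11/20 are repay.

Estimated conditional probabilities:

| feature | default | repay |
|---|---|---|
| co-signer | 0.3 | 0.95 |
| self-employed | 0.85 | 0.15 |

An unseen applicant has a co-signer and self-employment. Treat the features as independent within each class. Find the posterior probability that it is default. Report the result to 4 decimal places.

0.5942

default: 0.45 × 0.3 × 0.85 = 0.11475
repay: 0.55 × 0.95 × 0.15 = 0.078375
P(default | x) = 0.11475 / 0.193125 ≈ 0.5942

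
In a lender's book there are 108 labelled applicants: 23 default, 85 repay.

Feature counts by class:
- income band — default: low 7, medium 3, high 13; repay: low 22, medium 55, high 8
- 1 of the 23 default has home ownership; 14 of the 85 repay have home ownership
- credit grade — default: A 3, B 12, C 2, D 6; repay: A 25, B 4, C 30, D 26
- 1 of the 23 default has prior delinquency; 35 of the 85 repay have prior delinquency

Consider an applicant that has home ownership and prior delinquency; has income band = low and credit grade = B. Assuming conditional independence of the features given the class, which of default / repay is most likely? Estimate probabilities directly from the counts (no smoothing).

repay

default: (23/108) × (7/23) × (1/23) × (12/23) × (1/23) ≈ 0.0000639252
repay: (85/108) × (22/85) × (14/85) × (4/85) × (35/85) ≈ 0.000650127
Highest score → repay.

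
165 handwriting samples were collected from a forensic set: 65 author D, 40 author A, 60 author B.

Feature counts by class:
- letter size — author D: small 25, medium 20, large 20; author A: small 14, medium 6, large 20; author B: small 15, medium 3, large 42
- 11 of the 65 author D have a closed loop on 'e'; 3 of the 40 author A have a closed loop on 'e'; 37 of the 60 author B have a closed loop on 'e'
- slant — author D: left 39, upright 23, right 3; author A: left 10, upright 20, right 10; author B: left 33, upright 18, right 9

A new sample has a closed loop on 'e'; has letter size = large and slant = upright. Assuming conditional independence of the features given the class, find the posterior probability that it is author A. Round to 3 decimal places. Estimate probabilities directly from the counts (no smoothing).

author D: (65/165) × (20/65) × (11/65) × (23/65) ≈ 0.00725838
author A: (40/165) × (20/40) × (3/40) × (20/40) ≈ 0.00454545
author B: (60/165) × (42/60) × (37/60) × (18/60) ≈ 0.0470909
P(author A | x) = 0.00454545 / 0.05889473 ≈ 0.077

0.077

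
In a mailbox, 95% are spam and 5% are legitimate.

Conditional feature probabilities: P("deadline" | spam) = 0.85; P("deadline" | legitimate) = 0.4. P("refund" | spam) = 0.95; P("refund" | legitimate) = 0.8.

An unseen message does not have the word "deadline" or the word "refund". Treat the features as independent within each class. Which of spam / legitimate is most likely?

spam

spam: 0.95 × (1−0.85) × (1−0.95) = 0.007125
legitimate: 0.05 × (1−0.4) × (1−0.8) = 0.006
Highest score → spam.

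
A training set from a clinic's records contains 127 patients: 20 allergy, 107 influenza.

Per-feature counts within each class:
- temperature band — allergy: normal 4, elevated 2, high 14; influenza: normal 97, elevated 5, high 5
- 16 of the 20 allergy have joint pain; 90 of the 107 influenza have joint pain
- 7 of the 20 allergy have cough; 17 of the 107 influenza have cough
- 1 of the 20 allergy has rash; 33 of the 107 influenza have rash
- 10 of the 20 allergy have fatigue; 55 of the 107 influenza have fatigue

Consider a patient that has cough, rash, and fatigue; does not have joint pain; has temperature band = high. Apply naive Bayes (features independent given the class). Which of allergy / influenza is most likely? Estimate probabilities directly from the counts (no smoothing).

allergy: (20/127) × (14/20) × (4/20) × (7/20) × (1/20) × (10/20) ≈ 0.000192913
influenza: (107/127) × (5/107) × (17/107) × (17/107) × (33/107) × (55/107) ≈ 0.000157545
Highest score → allergy.

allergy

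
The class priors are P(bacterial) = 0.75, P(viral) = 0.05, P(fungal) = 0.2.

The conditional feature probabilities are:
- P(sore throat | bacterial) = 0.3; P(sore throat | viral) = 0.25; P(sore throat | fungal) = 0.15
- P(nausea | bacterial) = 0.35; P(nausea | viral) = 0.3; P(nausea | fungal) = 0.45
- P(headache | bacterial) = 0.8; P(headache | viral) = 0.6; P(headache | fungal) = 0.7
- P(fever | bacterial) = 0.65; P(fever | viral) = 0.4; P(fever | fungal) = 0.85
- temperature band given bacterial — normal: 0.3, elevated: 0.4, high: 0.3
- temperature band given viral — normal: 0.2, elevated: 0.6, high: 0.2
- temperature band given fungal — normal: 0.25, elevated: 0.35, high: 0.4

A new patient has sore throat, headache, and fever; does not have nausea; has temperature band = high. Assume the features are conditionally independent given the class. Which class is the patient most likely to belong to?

bacterial: 0.75 × 0.3 × (1−0.35) × 0.8 × 0.65 × 0.3 = 0.022815
viral: 0.05 × 0.25 × (1−0.3) × 0.6 × 0.4 × 0.2 = 0.00042
fungal: 0.2 × 0.15 × (1−0.45) × 0.7 × 0.85 × 0.4 = 0.003927
Highest score → bacterial.

bacterial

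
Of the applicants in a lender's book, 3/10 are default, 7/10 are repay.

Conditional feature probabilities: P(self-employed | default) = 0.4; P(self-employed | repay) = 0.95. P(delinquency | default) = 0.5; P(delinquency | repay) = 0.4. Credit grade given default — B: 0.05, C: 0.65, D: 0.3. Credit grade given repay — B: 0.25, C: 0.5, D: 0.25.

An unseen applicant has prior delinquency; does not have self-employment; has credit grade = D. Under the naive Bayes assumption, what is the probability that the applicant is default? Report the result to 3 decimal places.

0.885

default: 0.3 × (1−0.4) × 0.5 × 0.3 = 0.027
repay: 0.7 × (1−0.95) × 0.4 × 0.25 = 0.0035
P(default | x) = 0.027 / 0.0305 ≈ 0.885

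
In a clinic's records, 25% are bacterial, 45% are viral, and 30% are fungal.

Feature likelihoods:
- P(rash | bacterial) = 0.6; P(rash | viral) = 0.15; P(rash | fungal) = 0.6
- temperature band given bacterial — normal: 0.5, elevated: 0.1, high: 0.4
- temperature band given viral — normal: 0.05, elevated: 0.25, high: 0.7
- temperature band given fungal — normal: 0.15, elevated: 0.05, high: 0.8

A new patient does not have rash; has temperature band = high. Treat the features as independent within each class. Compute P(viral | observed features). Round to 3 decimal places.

bacterial: 0.25 × (1−0.6) × 0.4 = 0.04
viral: 0.45 × (1−0.15) × 0.7 = 0.26775
fungal: 0.3 × (1−0.6) × 0.8 = 0.096
P(viral | x) = 0.26775 / 0.40375 ≈ 0.663

0.663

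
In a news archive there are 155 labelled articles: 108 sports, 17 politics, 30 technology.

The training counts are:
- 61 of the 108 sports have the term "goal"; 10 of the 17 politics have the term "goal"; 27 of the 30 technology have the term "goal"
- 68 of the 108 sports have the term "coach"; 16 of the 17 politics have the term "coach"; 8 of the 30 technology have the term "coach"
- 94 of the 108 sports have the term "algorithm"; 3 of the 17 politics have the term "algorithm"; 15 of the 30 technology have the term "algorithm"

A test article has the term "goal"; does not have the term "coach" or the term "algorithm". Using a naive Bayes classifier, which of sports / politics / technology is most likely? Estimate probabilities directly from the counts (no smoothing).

technology

sports: (108/155) × (61/108) × (40/108) × (14/108) ≈ 0.0188946
politics: (17/155) × (10/17) × (1/17) × (14/17) ≈ 0.00312535
technology: (30/155) × (27/30) × (22/30) × (15/30) ≈ 0.063871
Highest score → technology.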